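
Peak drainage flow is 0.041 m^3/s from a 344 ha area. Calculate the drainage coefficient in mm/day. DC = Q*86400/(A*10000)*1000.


DC = Q * 86400 / (A * 10000) * 1000
DC = 0.041 * 86400 / (344 * 10000) * 1000
DC = 3542400.0000 / 3440000

1.0298 mm/day


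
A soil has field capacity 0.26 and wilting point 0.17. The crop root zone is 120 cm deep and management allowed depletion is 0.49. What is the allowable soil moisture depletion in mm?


SMD = (FC - PWP) * d * MAD * 10
SMD = (0.26 - 0.17) * 120 * 0.49 * 10
SMD = 0.0900 * 120 * 0.49 * 10

52.9200 mm


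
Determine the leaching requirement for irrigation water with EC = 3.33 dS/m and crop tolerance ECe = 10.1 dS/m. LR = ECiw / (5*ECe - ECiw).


LR = ECiw / (5*ECe - ECiw)
LR = 3.33 / (5*10.1 - 3.33)
LR = 3.33 / 47.1700

0.0706


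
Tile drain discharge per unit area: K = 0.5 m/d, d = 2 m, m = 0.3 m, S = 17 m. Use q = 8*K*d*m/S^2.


q = 8*K*d*m/S^2
q = 8*0.5*2*0.3/17^2
q = 2.4000 / 289

0.0083 m/d


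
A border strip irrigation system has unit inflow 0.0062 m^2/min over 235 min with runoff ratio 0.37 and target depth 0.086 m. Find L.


L = q*t/((1+r)*Z)
L = 0.0062*235/((1+0.37)*0.086)
L = 1.457/0.11782

12.3663 m


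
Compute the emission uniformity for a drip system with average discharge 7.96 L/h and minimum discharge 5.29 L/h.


EU = (q_min/q_avg)*100 = (5.29/7.96)*100 = 66.4573%

66.4573 %


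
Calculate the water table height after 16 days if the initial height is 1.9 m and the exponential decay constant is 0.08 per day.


m = m0 * exp(-k*t)
m = 1.9 * exp(-0.08 * 16)
m = 1.9 * exp(-1.2800)

0.5283 m


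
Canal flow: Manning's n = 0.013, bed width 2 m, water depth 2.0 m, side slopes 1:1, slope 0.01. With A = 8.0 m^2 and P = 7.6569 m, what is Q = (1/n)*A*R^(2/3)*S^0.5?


R = A/P = 8.0/7.6569 = 1.044809
Q = (1/0.013) * 8.0 * 1.044809^(2/3) * 0.01^0.5

63.3633 m^3/s


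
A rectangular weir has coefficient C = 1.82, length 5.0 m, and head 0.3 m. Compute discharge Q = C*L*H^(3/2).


Q = C * L * H^(3/2) = 1.82 * 5.0 * 0.3^1.5 = 1.82 * 5.0 * 0.164317

1.4953 m^3/s


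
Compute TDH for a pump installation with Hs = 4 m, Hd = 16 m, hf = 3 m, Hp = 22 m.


TDH = Hs + Hd + hf + Hp = 4 + 16 + 3 + 22 = 45

45 m


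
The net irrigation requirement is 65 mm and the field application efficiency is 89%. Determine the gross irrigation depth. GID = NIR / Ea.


Ea = 89% = 0.89
GID = NIR / Ea = 65 / 0.89 = 73.0337 mm

73.0337 mm


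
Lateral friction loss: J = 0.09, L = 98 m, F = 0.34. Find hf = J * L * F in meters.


hf = J * L * F = 0.09 * 98 * 0.34 = 2.9988 m

2.9988 m


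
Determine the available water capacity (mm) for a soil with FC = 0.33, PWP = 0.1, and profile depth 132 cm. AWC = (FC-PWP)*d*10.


AWC = (FC - PWP) * d * 10
AWC = (0.33 - 0.1) * 132 * 10
AWC = 0.2300 * 132 * 10

303.6000 mm


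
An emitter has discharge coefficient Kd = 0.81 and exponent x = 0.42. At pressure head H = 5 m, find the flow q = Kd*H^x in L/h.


q = Kd * H^x = 0.81 * 5^0.42 = 0.81 * 1.965927

1.5924 L/h


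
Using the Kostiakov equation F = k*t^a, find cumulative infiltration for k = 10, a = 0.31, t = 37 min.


F = k * t^a = 10 * 37^0.31
F = 10 * 3.062969

30.6297 mm


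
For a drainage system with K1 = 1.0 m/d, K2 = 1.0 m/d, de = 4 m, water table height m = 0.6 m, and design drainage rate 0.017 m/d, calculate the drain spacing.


S^2 = 8*K2*de*m/q + 4*K1*m^2/q
S^2 = 8*1.0*4*0.6/0.017 + 4*1.0*0.6^2/0.017
S = sqrt(1214.1176)

34.8442 m


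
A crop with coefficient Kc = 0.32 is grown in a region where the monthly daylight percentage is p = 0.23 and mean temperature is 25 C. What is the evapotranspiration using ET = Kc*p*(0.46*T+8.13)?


ET = Kc * p * (0.46*T + 8.13)
ET = 0.32 * 0.23 * (0.46*25 + 8.13)
ET = 0.32 * 0.23 * 19.6300

1.4448 mm/day


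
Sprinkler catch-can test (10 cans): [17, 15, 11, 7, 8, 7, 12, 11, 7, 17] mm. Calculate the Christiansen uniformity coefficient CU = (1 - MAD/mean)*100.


mean = 11.200000 mm
MAD = 3.240000 mm
CU = (1 - 3.240000/11.200000)*100

71.0714 %


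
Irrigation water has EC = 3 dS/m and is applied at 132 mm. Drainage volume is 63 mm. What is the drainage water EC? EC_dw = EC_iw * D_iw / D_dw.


EC_dw = EC_iw * D_iw / D_dw
EC_dw = 3 * 132 / 63
EC_dw = 396 / 63

6.2857 dS/m


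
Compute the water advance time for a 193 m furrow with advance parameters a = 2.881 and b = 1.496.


t = (L/a)^(1/b)
t = (193/2.881)^(1/1.496)
t = 66.990628^(1/1.496)

16.6187 min


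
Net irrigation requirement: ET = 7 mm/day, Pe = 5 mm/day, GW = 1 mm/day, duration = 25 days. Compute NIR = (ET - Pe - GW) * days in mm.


Daily deficit = ET - Pe - GW = 7 - 5 - 1 = 1 mm/day
NIR = 1 * 25 = 25 mm

25.0000 mm


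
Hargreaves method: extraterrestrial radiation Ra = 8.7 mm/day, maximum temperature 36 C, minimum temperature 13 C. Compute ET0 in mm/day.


Tmean = (Tmax + Tmin)/2 = (36 + 13)/2 = 24.5
ET0 = 0.0023 * 8.7 * (24.5 + 17.8) * sqrt(36 - 13)
ET0 = 0.0023 * 8.7 * 42.3 * 4.795832

4.0593 mm/day


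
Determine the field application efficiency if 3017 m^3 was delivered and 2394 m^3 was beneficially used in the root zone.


Ea = V_root / V_field * 100 = 2394 / 3017 * 100 = 79.3503%

79.3503 %


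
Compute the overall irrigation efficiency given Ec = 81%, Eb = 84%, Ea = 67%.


Ec = 0.81, Eb = 0.84, Ea = 0.67
E = 0.81 * 0.84 * 0.67 * 100 = 45.5868%

45.5868 %


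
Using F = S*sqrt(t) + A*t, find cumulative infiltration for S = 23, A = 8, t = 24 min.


F = S*sqrt(t) + A*t
F = 23*sqrt(24) + 8*24
F = 23*4.898979 + 192

304.6765 mm


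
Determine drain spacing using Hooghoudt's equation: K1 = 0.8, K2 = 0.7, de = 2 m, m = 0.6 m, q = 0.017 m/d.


S^2 = 8*K2*de*m/q + 4*K1*m^2/q
S^2 = 8*0.7*2*0.6/0.017 + 4*0.8*0.6^2/0.017
S = sqrt(463.0588)

21.5188 m


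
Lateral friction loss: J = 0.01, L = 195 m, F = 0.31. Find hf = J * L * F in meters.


hf = J * L * F = 0.01 * 195 * 0.31 = 0.6045 m

0.6045 m


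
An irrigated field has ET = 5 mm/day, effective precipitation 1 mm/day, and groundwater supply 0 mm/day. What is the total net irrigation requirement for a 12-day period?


Daily deficit = ET - Pe - GW = 5 - 1 - 0 = 4 mm/day
NIR = 4 * 12 = 48 mm

48.0000 mm


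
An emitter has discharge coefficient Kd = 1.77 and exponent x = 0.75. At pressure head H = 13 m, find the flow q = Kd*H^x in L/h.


q = Kd * H^x = 1.77 * 13^0.75 = 1.77 * 6.846325

12.1180 L/h


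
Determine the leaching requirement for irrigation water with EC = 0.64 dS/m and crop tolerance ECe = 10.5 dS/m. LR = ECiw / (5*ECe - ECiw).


LR = ECiw / (5*ECe - ECiw)
LR = 0.64 / (5*10.5 - 0.64)
LR = 0.64 / 51.8600

0.0123


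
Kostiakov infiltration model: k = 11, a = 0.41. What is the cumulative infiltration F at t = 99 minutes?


F = k * t^a = 11 * 99^0.41
F = 11 * 6.579766

72.3774 mm


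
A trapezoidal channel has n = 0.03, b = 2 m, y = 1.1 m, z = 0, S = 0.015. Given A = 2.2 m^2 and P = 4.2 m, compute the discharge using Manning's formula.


R = A/P = 2.2/4.2 = 0.523810
Q = (1/0.03) * 2.2 * 0.523810^(2/3) * 0.015^0.5

5.8362 m^3/s


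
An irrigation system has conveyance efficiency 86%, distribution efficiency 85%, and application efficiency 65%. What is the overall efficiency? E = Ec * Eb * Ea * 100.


Ec = 0.86, Eb = 0.85, Ea = 0.65
E = 0.86 * 0.85 * 0.65 * 100 = 47.5150%

47.5150 %


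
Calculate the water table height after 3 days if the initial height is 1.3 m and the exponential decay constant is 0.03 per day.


m = m0 * exp(-k*t)
m = 1.3 * exp(-0.03 * 3)
m = 1.3 * exp(-0.0900)

1.1881 m


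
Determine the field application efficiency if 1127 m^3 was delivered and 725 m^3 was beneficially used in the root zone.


Ea = V_root / V_field * 100 = 725 / 1127 * 100 = 64.3301%

64.3301 %


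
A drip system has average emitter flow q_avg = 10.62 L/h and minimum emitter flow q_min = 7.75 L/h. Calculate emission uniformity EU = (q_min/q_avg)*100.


EU = (q_min/q_avg)*100 = (7.75/10.62)*100 = 72.9755%

72.9755 %


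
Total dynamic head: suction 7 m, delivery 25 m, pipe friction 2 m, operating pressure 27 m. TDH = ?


TDH = Hs + Hd + hf + Hp = 7 + 25 + 2 + 27 = 61

61 m


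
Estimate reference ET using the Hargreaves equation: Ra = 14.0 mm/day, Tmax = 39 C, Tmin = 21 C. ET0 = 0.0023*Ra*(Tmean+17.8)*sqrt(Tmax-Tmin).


Tmean = (Tmax + Tmin)/2 = (39 + 21)/2 = 30.0
ET0 = 0.0023 * 14.0 * (30.0 + 17.8) * sqrt(39 - 21)
ET0 = 0.0023 * 14.0 * 47.8 * 4.242641

6.5301 mm/day


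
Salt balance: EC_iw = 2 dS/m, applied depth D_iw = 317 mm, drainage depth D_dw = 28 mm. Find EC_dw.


EC_dw = EC_iw * D_iw / D_dw
EC_dw = 2 * 317 / 28
EC_dw = 634 / 28

22.6429 dS/m


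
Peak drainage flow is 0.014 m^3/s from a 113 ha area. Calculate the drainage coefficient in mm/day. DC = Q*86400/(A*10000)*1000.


DC = Q * 86400 / (A * 10000) * 1000
DC = 0.014 * 86400 / (113 * 10000) * 1000
DC = 1209600.0000 / 1130000

1.0704 mm/day


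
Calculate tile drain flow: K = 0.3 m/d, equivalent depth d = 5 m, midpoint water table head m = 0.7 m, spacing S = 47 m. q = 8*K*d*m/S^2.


q = 8*K*d*m/S^2
q = 8*0.3*5*0.7/47^2
q = 8.4000 / 2209

0.0038 m/d


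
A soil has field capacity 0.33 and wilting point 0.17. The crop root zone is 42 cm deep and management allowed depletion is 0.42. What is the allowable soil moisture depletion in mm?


SMD = (FC - PWP) * d * MAD * 10
SMD = (0.33 - 0.17) * 42 * 0.42 * 10
SMD = 0.1600 * 42 * 0.42 * 10

28.2240 mm


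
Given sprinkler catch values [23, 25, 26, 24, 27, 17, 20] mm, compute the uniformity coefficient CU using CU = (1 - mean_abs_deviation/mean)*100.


mean = 23.142857 mm
MAD = 2.693878 mm
CU = (1 - 2.693878/23.142857)*100

88.3598 %


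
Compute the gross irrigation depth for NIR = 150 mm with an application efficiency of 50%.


Ea = 50% = 0.5
GID = NIR / Ea = 150 / 0.5 = 300.0000 mm

300.0000 mm


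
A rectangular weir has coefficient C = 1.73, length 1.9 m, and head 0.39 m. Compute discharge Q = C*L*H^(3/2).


Q = C * L * H^(3/2) = 1.73 * 1.9 * 0.39^1.5 = 1.73 * 1.9 * 0.243555

0.8006 m^3/s


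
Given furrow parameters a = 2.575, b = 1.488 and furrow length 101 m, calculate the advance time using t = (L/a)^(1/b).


t = (L/a)^(1/b)
t = (101/2.575)^(1/1.488)
t = 39.223301^(1/1.488)

11.7742 min


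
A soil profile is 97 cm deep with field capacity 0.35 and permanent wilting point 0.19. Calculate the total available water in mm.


AWC = (FC - PWP) * d * 10
AWC = (0.35 - 0.19) * 97 * 10
AWC = 0.1600 * 97 * 10

155.2000 mm


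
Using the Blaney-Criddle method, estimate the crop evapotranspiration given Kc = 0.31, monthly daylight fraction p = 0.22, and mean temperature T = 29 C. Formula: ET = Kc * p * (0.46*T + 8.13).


ET = Kc * p * (0.46*T + 8.13)
ET = 0.31 * 0.22 * (0.46*29 + 8.13)
ET = 0.31 * 0.22 * 21.4700

1.4643 mm/day


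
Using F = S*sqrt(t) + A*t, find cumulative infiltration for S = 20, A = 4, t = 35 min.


F = S*sqrt(t) + A*t
F = 20*sqrt(35) + 4*35
F = 20*5.916080 + 140

258.3216 mm


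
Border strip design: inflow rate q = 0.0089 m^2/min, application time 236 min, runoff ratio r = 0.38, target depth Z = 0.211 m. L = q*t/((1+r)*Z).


L = q*t/((1+r)*Z)
L = 0.0089*236/((1+0.38)*0.211)
L = 2.1004/0.29118

7.2134 m


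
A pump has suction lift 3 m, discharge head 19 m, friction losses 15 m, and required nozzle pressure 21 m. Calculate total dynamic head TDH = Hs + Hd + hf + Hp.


TDH = Hs + Hd + hf + Hp = 3 + 19 + 15 + 21 = 58

58 m


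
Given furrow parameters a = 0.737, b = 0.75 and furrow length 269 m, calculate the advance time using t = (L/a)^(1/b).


t = (L/a)^(1/b)
t = (269/0.737)^(1/0.75)
t = 364.993216^(1/0.75)

2608.4332 min


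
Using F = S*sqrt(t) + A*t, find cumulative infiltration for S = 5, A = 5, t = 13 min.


F = S*sqrt(t) + A*t
F = 5*sqrt(13) + 5*13
F = 5*3.605551 + 65

83.0278 mm


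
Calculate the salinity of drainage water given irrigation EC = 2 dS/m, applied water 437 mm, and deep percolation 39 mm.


EC_dw = EC_iw * D_iw / D_dw
EC_dw = 2 * 437 / 39
EC_dw = 874 / 39

22.4103 dS/m


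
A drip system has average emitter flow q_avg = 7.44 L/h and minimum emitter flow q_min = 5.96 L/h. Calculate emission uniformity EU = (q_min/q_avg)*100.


EU = (q_min/q_avg)*100 = (5.96/7.44)*100 = 80.1075%

80.1075 %


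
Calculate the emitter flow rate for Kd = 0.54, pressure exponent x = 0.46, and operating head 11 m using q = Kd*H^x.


q = Kd * H^x = 0.54 * 11^0.46 = 0.54 * 3.013288

1.6272 L/h


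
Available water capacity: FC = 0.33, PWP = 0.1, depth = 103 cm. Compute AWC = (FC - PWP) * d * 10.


AWC = (FC - PWP) * d * 10
AWC = (0.33 - 0.1) * 103 * 10
AWC = 0.2300 * 103 * 10

236.9000 mm


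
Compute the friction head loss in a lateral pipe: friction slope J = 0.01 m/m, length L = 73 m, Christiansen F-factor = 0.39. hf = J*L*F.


hf = J * L * F = 0.01 * 73 * 0.39 = 0.2847 m

0.2847 m


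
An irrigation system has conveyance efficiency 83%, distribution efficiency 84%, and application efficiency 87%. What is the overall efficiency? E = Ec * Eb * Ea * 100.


Ec = 0.83, Eb = 0.84, Ea = 0.87
E = 0.83 * 0.84 * 0.87 * 100 = 60.6564%

60.6564 %


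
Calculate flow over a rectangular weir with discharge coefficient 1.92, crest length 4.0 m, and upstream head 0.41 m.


Q = C * L * H^(3/2) = 1.92 * 4.0 * 0.41^1.5 = 1.92 * 4.0 * 0.262528

2.0162 m^3/s


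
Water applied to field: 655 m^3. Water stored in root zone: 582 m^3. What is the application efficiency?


Ea = V_root / V_field * 100 = 582 / 655 * 100 = 88.8550%

88.8550 %


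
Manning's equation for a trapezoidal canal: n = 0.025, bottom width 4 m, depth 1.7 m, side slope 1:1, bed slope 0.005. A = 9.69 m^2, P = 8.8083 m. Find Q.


R = A/P = 9.69/8.8083 = 1.100099
Q = (1/0.025) * 9.69 * 1.100099^(2/3) * 0.005^0.5

29.2072 m^3/s


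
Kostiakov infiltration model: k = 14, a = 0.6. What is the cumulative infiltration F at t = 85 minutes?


F = k * t^a = 14 * 85^0.6
F = 14 * 14.376440

201.2702 mm


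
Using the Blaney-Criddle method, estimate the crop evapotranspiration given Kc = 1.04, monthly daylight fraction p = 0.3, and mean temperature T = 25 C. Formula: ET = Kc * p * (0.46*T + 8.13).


ET = Kc * p * (0.46*T + 8.13)
ET = 1.04 * 0.3 * (0.46*25 + 8.13)
ET = 1.04 * 0.3 * 19.6300

6.1246 mm/day


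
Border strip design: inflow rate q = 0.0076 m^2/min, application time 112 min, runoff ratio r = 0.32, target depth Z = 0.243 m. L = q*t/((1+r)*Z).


L = q*t/((1+r)*Z)
L = 0.0076*112/((1+0.32)*0.243)
L = 0.8512/0.32076

2.6537 m


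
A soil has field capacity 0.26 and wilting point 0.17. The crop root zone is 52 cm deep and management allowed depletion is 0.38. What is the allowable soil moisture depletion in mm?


SMD = (FC - PWP) * d * MAD * 10
SMD = (0.26 - 0.17) * 52 * 0.38 * 10
SMD = 0.0900 * 52 * 0.38 * 10

17.7840 mm


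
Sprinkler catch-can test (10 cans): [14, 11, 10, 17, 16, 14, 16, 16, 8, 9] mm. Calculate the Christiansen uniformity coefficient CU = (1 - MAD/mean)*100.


mean = 13.100000 mm
MAD = 2.880000 mm
CU = (1 - 2.880000/13.100000)*100

78.0153 %


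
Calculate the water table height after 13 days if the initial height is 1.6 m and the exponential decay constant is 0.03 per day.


m = m0 * exp(-k*t)
m = 1.6 * exp(-0.03 * 13)
m = 1.6 * exp(-0.3900)

1.0833 m


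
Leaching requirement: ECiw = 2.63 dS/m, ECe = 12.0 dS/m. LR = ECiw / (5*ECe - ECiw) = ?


LR = ECiw / (5*ECe - ECiw)
LR = 2.63 / (5*12.0 - 2.63)
LR = 2.63 / 57.3700

0.0458


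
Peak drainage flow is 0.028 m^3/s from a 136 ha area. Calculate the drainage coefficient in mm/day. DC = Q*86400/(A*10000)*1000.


DC = Q * 86400 / (A * 10000) * 1000
DC = 0.028 * 86400 / (136 * 10000) * 1000
DC = 2419200.0000 / 1360000

1.7788 mm/day


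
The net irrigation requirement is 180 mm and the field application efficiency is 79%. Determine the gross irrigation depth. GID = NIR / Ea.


Ea = 79% = 0.79
GID = NIR / Ea = 180 / 0.79 = 227.8481 mm

227.8481 mm


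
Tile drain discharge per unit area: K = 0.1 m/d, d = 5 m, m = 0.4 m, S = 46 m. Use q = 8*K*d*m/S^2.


q = 8*K*d*m/S^2
q = 8*0.1*5*0.4/46^2
q = 1.6000 / 2116

7.5614e-04 m/d


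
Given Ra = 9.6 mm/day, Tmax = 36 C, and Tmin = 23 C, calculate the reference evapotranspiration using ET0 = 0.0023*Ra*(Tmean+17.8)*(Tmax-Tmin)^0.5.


Tmean = (Tmax + Tmin)/2 = (36 + 23)/2 = 29.5
ET0 = 0.0023 * 9.6 * (29.5 + 17.8) * sqrt(36 - 23)
ET0 = 0.0023 * 9.6 * 47.3 * 3.605551

3.7656 mm/day


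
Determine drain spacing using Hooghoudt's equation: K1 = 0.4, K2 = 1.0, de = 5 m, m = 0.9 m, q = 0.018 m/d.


S^2 = 8*K2*de*m/q + 4*K1*m^2/q
S^2 = 8*1.0*5*0.9/0.018 + 4*0.4*0.9^2/0.018
S = sqrt(2072.0000)

45.5192 m


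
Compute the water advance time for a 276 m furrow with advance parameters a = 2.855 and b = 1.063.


t = (L/a)^(1/b)
t = (276/2.855)^(1/1.063)
t = 96.672504^(1/1.063)

73.7295 min


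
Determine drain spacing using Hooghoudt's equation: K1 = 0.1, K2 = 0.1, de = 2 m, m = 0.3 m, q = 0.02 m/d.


S^2 = 8*K2*de*m/q + 4*K1*m^2/q
S^2 = 8*0.1*2*0.3/0.02 + 4*0.1*0.3^2/0.02
S = sqrt(25.8000)

5.0794 m


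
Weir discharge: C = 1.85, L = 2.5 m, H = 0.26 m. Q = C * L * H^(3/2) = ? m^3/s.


Q = C * L * H^(3/2) = 1.85 * 2.5 * 0.26^1.5 = 1.85 * 2.5 * 0.132575

0.6132 m^3/s


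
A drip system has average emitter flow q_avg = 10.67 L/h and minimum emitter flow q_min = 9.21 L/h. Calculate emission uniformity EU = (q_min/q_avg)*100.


EU = (q_min/q_avg)*100 = (9.21/10.67)*100 = 86.3168%

86.3168 %


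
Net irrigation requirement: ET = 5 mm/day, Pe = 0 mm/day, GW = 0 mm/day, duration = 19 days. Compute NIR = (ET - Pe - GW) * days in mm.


Daily deficit = ET - Pe - GW = 5 - 0 - 0 = 5 mm/day
NIR = 5 * 19 = 95 mm

95.0000 mm


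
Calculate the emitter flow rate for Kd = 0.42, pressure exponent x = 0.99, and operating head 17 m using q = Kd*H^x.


q = Kd * H^x = 0.42 * 17^0.99 = 0.42 * 16.525113

6.9405 L/h


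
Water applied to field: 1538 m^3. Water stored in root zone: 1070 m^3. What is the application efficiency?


Ea = V_root / V_field * 100 = 1070 / 1538 * 100 = 69.5709%

69.5709 %


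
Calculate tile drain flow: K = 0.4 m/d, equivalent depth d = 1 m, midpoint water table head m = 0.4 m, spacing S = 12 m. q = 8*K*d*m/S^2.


q = 8*K*d*m/S^2
q = 8*0.4*1*0.4/12^2
q = 1.2800 / 144

0.0089 m/d


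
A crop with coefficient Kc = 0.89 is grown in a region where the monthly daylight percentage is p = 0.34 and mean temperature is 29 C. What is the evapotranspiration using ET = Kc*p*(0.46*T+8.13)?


ET = Kc * p * (0.46*T + 8.13)
ET = 0.89 * 0.34 * (0.46*29 + 8.13)
ET = 0.89 * 0.34 * 21.4700

6.4968 mm/day


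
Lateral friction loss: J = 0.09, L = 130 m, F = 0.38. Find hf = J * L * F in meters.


hf = J * L * F = 0.09 * 130 * 0.38 = 4.4460 m

4.4460 m


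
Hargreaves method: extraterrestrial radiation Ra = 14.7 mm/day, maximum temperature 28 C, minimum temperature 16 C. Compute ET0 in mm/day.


Tmean = (Tmax + Tmin)/2 = (28 + 16)/2 = 22.0
ET0 = 0.0023 * 14.7 * (22.0 + 17.8) * sqrt(28 - 16)
ET0 = 0.0023 * 14.7 * 39.8 * 3.464102

4.6614 mm/day


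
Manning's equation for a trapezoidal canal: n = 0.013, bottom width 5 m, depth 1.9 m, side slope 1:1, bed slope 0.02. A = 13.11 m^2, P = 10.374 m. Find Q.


R = A/P = 13.11/10.374 = 1.263736
Q = (1/0.013) * 13.11 * 1.263736^(2/3) * 0.02^0.5

166.7037 m^3/s


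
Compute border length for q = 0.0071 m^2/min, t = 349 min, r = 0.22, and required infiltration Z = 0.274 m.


L = q*t/((1+r)*Z)
L = 0.0071*349/((1+0.22)*0.274)
L = 2.4779/0.33428

7.4126 m


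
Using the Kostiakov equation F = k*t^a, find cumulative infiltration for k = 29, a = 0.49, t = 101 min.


F = k * t^a = 29 * 101^0.49
F = 29 * 9.596602

278.3015 mm


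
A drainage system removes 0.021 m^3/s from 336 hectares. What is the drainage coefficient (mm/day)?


DC = Q * 86400 / (A * 10000) * 1000
DC = 0.021 * 86400 / (336 * 10000) * 1000
DC = 1814400.0000 / 3360000

0.5400 mm/day


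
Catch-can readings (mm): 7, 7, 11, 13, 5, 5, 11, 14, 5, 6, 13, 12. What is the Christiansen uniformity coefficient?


mean = 9.083333 mm
MAD = 3.250000 mm
CU = (1 - 3.250000/9.083333)*100

64.2202 %


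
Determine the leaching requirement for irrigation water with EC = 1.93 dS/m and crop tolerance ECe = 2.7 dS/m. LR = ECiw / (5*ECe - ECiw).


LR = ECiw / (5*ECe - ECiw)
LR = 1.93 / (5*2.7 - 1.93)
LR = 1.93 / 11.5700

0.1668


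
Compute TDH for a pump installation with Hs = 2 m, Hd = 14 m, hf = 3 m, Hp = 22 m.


TDH = Hs + Hd + hf + Hp = 2 + 14 + 3 + 22 = 41

41 m


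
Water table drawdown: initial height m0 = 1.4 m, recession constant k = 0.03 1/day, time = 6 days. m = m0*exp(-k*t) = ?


m = m0 * exp(-k*t)
m = 1.4 * exp(-0.03 * 6)
m = 1.4 * exp(-0.1800)

1.1694 m


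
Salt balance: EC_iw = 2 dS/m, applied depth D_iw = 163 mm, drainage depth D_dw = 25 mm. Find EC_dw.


EC_dw = EC_iw * D_iw / D_dw
EC_dw = 2 * 163 / 25
EC_dw = 326 / 25

13.0400 dS/m


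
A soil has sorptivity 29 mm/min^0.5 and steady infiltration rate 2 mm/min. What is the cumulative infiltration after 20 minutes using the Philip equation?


F = S*sqrt(t) + A*t
F = 29*sqrt(20) + 2*20
F = 29*4.472136 + 40

169.6919 mm


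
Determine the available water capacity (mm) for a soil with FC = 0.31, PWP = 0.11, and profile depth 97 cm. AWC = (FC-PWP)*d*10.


AWC = (FC - PWP) * d * 10
AWC = (0.31 - 0.11) * 97 * 10
AWC = 0.2000 * 97 * 10

194.0000 mm


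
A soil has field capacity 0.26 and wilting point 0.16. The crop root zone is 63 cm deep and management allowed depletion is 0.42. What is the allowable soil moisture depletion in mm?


SMD = (FC - PWP) * d * MAD * 10
SMD = (0.26 - 0.16) * 63 * 0.42 * 10
SMD = 0.1000 * 63 * 0.42 * 10

26.4600 mm


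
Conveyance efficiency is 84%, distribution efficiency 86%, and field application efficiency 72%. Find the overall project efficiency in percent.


Ec = 0.84, Eb = 0.86, Ea = 0.72
E = 0.84 * 0.86 * 0.72 * 100 = 52.0128%

52.0128 %


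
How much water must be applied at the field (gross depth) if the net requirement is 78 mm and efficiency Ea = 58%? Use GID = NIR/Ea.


Ea = 58% = 0.58
GID = NIR / Ea = 78 / 0.58 = 134.4828 mm

134.4828 mm


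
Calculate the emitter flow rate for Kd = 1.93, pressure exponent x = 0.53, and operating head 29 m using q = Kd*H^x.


q = Kd * H^x = 1.93 * 29^0.53 = 1.93 * 5.957594

11.4982 L/h


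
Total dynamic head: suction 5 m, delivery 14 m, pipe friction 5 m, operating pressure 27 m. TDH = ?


TDH = Hs + Hd + hf + Hp = 5 + 14 + 5 + 27 = 51

51 m


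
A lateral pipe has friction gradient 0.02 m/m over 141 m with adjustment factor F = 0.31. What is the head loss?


hf = J * L * F = 0.02 * 141 * 0.31 = 0.8742 m

0.8742 m


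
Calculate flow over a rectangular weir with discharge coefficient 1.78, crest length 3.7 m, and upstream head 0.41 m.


Q = C * L * H^(3/2) = 1.78 * 3.7 * 0.41^1.5 = 1.78 * 3.7 * 0.262528

1.7290 m^3/s


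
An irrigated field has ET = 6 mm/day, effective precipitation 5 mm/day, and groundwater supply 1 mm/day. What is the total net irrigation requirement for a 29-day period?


Daily deficit = ET - Pe - GW = 6 - 5 - 1 = 0 mm/day
NIR = 0 * 29 = 0 mm

0 mm


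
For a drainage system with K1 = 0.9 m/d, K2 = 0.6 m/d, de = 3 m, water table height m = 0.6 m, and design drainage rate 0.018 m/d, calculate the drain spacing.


S^2 = 8*K2*de*m/q + 4*K1*m^2/q
S^2 = 8*0.6*3*0.6/0.018 + 4*0.9*0.6^2/0.018
S = sqrt(552.0000)

23.4947 m


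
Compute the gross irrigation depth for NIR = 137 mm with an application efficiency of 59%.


Ea = 59% = 0.59
GID = NIR / Ea = 137 / 0.59 = 232.2034 mm

232.2034 mm


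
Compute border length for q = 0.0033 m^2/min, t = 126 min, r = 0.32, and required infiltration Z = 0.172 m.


L = q*t/((1+r)*Z)
L = 0.0033*126/((1+0.32)*0.172)
L = 0.4158/0.22704

1.8314 m


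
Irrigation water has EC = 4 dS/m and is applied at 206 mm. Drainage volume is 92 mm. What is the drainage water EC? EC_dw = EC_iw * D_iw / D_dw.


EC_dw = EC_iw * D_iw / D_dw
EC_dw = 4 * 206 / 92
EC_dw = 824 / 92

8.9565 dS/m


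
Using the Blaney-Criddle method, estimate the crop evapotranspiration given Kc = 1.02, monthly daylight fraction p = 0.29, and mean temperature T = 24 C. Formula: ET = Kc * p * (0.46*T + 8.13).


ET = Kc * p * (0.46*T + 8.13)
ET = 1.02 * 0.29 * (0.46*24 + 8.13)
ET = 1.02 * 0.29 * 19.1700

5.6705 mm/day


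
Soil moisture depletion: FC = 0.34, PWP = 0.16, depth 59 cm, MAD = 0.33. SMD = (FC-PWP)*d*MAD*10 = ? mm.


SMD = (FC - PWP) * d * MAD * 10
SMD = (0.34 - 0.16) * 59 * 0.33 * 10
SMD = 0.1800 * 59 * 0.33 * 10

35.0460 mm


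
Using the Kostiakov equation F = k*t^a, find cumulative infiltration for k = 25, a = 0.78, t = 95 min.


F = k * t^a = 25 * 95^0.78
F = 25 * 34.883850

872.0963 mm


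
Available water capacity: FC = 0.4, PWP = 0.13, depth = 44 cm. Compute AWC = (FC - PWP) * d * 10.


AWC = (FC - PWP) * d * 10
AWC = (0.4 - 0.13) * 44 * 10
AWC = 0.2700 * 44 * 10

118.8000 mm


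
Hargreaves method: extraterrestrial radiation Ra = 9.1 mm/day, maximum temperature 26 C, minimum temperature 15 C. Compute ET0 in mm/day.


Tmean = (Tmax + Tmin)/2 = (26 + 15)/2 = 20.5
ET0 = 0.0023 * 9.1 * (20.5 + 17.8) * sqrt(26 - 15)
ET0 = 0.0023 * 9.1 * 38.3 * 3.316625

2.6587 mm/day


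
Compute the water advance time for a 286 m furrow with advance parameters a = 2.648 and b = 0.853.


t = (L/a)^(1/b)
t = (286/2.648)^(1/0.853)
t = 108.006042^(1/0.853)

242.0350 min


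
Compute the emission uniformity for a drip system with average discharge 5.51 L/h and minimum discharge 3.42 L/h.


EU = (q_min/q_avg)*100 = (3.42/5.51)*100 = 62.0690%

62.0690 %


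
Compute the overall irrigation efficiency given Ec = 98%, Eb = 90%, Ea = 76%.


Ec = 0.98, Eb = 0.9, Ea = 0.76
E = 0.98 * 0.9 * 0.76 * 100 = 67.0320%

67.0320 %


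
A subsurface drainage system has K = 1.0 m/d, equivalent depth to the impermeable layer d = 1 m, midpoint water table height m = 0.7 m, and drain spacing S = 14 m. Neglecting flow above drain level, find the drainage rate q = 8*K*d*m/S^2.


q = 8*K*d*m/S^2
q = 8*1.0*1*0.7/14^2
q = 5.6000 / 196

0.0286 m/d


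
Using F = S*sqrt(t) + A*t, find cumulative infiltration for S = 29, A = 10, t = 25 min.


F = S*sqrt(t) + A*t
F = 29*sqrt(25) + 10*25
F = 29*5.000000 + 250

395.0000 mm


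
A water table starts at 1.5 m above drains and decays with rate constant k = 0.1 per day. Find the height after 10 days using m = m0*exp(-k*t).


m = m0 * exp(-k*t)
m = 1.5 * exp(-0.1 * 10)
m = 1.5 * exp(-1.0000)

0.5518 m


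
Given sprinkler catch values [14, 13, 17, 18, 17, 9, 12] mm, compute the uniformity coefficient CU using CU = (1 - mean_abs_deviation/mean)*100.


mean = 14.285714 mm
MAD = 2.612245 mm
CU = (1 - 2.612245/14.285714)*100

81.7143 %


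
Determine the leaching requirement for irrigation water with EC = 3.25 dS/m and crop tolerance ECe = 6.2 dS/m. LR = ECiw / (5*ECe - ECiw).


LR = ECiw / (5*ECe - ECiw)
LR = 3.25 / (5*6.2 - 3.25)
LR = 3.25 / 27.7500

0.1171


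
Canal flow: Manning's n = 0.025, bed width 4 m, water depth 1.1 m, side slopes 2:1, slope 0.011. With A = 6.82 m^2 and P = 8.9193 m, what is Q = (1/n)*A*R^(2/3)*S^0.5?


R = A/P = 6.82/8.9193 = 0.764634
Q = (1/0.025) * 6.82 * 0.764634^(2/3) * 0.011^0.5

23.9245 m^3/s


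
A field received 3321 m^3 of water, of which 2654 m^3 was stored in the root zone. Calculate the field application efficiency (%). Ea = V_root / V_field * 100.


Ea = V_root / V_field * 100 = 2654 / 3321 * 100 = 79.9157%

79.9157 %


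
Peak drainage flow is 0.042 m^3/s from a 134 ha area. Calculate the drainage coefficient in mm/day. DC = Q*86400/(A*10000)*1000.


DC = Q * 86400 / (A * 10000) * 1000
DC = 0.042 * 86400 / (134 * 10000) * 1000
DC = 3628800.0000 / 1340000

2.7081 mm/day


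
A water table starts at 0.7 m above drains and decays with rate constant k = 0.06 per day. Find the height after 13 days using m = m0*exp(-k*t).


m = m0 * exp(-k*t)
m = 0.7 * exp(-0.06 * 13)
m = 0.7 * exp(-0.7800)

0.3209 m


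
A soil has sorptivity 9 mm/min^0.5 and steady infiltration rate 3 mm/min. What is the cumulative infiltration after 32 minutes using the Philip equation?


F = S*sqrt(t) + A*t
F = 9*sqrt(32) + 3*32
F = 9*5.656854 + 96

146.9117 mm


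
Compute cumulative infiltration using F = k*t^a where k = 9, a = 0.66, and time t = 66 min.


F = k * t^a = 9 * 66^0.66
F = 9 * 15.881773

142.9360 mm


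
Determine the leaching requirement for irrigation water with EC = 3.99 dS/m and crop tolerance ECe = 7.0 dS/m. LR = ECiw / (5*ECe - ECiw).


LR = ECiw / (5*ECe - ECiw)
LR = 3.99 / (5*7.0 - 3.99)
LR = 3.99 / 31.0100

0.1287


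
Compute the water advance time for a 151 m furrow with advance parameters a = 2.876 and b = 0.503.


t = (L/a)^(1/b)
t = (151/2.876)^(1/0.503)
t = 52.503477^(1/0.503)

2629.4020 min


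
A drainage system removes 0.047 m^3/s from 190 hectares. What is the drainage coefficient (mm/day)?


DC = Q * 86400 / (A * 10000) * 1000
DC = 0.047 * 86400 / (190 * 10000) * 1000
DC = 4060800.0000 / 1900000

2.1373 mm/day


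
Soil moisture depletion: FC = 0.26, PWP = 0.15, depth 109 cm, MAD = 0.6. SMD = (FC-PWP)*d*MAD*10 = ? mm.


SMD = (FC - PWP) * d * MAD * 10
SMD = (0.26 - 0.15) * 109 * 0.6 * 10
SMD = 0.1100 * 109 * 0.6 * 10

71.9400 mm


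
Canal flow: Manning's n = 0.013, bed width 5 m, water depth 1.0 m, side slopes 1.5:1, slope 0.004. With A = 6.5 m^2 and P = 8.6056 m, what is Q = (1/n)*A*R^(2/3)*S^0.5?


R = A/P = 6.5/8.6056 = 0.755322
Q = (1/0.013) * 6.5 * 0.755322^(2/3) * 0.004^0.5

26.2274 m^3/s


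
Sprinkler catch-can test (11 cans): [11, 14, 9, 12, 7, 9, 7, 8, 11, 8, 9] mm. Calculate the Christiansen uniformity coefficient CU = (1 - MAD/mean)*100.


mean = 9.545455 mm
MAD = 1.785124 mm
CU = (1 - 1.785124/9.545455)*100

81.2987 %


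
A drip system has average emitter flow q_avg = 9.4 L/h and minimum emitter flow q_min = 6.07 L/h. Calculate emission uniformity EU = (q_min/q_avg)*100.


EU = (q_min/q_avg)*100 = (6.07/9.4)*100 = 64.5745%

64.5745 %


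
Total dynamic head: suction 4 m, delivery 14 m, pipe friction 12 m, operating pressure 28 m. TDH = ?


TDH = Hs + Hd + hf + Hp = 4 + 14 + 12 + 28 = 58

58 m


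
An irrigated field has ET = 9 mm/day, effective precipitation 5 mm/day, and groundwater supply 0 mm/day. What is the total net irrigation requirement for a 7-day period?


Daily deficit = ET - Pe - GW = 9 - 5 - 0 = 4 mm/day
NIR = 4 * 7 = 28 mm

28.0000 mm


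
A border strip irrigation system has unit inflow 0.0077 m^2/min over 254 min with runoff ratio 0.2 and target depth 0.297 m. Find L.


L = q*t/((1+r)*Z)
L = 0.0077*254/((1+0.2)*0.297)
L = 1.9558/0.3564

5.4877 m


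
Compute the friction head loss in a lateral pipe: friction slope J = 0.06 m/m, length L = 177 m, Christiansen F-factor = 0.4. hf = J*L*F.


hf = J * L * F = 0.06 * 177 * 0.4 = 4.2480 m

4.2480 m


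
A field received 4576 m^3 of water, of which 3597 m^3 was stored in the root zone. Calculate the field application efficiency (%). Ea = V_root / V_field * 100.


Ea = V_root / V_field * 100 = 3597 / 4576 * 100 = 78.6058%

78.6058 %


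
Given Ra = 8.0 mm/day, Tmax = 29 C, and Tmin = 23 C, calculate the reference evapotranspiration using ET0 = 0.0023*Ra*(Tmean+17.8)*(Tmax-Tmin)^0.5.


Tmean = (Tmax + Tmin)/2 = (29 + 23)/2 = 26.0
ET0 = 0.0023 * 8.0 * (26.0 + 17.8) * sqrt(29 - 23)
ET0 = 0.0023 * 8.0 * 43.8 * 2.449490

1.9741 mm/day


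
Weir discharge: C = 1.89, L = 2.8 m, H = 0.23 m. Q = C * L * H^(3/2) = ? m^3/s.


Q = C * L * H^(3/2) = 1.89 * 2.8 * 0.23^1.5 = 1.89 * 2.8 * 0.110304

0.5837 m^3/s


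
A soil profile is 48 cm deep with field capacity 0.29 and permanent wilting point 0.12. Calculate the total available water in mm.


AWC = (FC - PWP) * d * 10
AWC = (0.29 - 0.12) * 48 * 10
AWC = 0.1700 * 48 * 10

81.6000 mm


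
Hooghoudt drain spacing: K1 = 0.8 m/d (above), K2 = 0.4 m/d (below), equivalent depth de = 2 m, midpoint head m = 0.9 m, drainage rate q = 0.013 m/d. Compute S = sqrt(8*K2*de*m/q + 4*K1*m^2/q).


S^2 = 8*K2*de*m/q + 4*K1*m^2/q
S^2 = 8*0.4*2*0.9/0.013 + 4*0.8*0.9^2/0.013
S = sqrt(642.4615)

25.3468 m


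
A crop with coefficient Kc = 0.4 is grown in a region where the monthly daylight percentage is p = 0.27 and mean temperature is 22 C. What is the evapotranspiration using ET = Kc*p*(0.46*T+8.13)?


ET = Kc * p * (0.46*T + 8.13)
ET = 0.4 * 0.27 * (0.46*22 + 8.13)
ET = 0.4 * 0.27 * 18.2500

1.9710 mm/day


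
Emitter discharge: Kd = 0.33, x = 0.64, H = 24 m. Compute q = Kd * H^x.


q = Kd * H^x = 0.33 * 24^0.64 = 0.33 * 7.644256

2.5226 L/h


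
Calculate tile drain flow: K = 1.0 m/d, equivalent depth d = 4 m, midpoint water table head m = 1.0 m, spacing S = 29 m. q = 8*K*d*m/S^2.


q = 8*K*d*m/S^2
q = 8*1.0*4*1.0/29^2
q = 32.0000 / 841

0.0380 m/d


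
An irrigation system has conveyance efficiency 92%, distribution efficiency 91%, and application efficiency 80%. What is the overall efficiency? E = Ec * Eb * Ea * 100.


Ec = 0.92, Eb = 0.91, Ea = 0.8
E = 0.92 * 0.91 * 0.8 * 100 = 66.9760%

66.9760 %


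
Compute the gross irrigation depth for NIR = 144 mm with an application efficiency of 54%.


Ea = 54% = 0.54
GID = NIR / Ea = 144 / 0.54 = 266.6667 mm

266.6667 mm


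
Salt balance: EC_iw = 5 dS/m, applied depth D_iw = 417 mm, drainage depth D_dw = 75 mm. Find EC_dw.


EC_dw = EC_iw * D_iw / D_dw
EC_dw = 5 * 417 / 75
EC_dw = 2085 / 75

27.8000 dS/m


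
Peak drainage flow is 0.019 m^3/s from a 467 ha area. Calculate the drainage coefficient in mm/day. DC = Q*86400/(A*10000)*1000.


DC = Q * 86400 / (A * 10000) * 1000
DC = 0.019 * 86400 / (467 * 10000) * 1000
DC = 1641600.0000 / 4670000

0.3515 mm/day


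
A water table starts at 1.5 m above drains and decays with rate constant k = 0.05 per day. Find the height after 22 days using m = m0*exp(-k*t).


m = m0 * exp(-k*t)
m = 1.5 * exp(-0.05 * 22)
m = 1.5 * exp(-1.1000)

0.4993 m


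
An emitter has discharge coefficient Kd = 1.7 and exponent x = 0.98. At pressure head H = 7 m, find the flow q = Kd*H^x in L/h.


q = Kd * H^x = 1.7 * 7^0.98 = 1.7 * 6.732806

11.4458 L/h


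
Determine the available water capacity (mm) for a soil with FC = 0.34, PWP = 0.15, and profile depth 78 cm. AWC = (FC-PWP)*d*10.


AWC = (FC - PWP) * d * 10
AWC = (0.34 - 0.15) * 78 * 10
AWC = 0.1900 * 78 * 10

148.2000 mm


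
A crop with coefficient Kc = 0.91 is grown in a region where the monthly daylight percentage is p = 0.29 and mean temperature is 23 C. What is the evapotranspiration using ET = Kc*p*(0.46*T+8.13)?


ET = Kc * p * (0.46*T + 8.13)
ET = 0.91 * 0.29 * (0.46*23 + 8.13)
ET = 0.91 * 0.29 * 18.7100

4.9376 mm/day


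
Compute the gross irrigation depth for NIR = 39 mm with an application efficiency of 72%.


Ea = 72% = 0.72
GID = NIR / Ea = 39 / 0.72 = 54.1667 mm

54.1667 mm


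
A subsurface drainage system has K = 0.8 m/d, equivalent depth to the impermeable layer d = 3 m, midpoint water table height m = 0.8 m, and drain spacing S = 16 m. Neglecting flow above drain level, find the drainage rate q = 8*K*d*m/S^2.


q = 8*K*d*m/S^2
q = 8*0.8*3*0.8/16^2
q = 15.3600 / 256

0.0600 m/d


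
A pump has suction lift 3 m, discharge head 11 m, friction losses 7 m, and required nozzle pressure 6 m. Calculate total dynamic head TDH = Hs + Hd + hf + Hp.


TDH = Hs + Hd + hf + Hp = 3 + 11 + 7 + 6 = 27

27 m


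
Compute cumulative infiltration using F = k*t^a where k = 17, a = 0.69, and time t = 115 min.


F = k * t^a = 17 * 115^0.69
F = 17 * 26.416879

449.0869 mm


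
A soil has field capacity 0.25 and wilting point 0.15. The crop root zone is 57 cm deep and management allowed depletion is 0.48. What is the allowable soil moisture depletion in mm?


SMD = (FC - PWP) * d * MAD * 10
SMD = (0.25 - 0.15) * 57 * 0.48 * 10
SMD = 0.1000 * 57 * 0.48 * 10

27.3600 mm


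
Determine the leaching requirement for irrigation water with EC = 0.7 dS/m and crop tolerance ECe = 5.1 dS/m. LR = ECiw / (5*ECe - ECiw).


LR = ECiw / (5*ECe - ECiw)
LR = 0.7 / (5*5.1 - 0.7)
LR = 0.7 / 24.8000

0.0282


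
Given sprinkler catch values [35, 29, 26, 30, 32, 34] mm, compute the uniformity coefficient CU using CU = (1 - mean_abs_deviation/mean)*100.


mean = 31.000000 mm
MAD = 2.666667 mm
CU = (1 - 2.666667/31.000000)*100

91.3978 %


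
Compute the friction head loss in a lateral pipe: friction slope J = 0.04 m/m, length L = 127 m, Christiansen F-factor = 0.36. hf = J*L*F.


hf = J * L * F = 0.04 * 127 * 0.36 = 1.8288 m

1.8288 m


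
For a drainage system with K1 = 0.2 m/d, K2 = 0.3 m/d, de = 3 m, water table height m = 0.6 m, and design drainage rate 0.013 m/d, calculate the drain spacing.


S^2 = 8*K2*de*m/q + 4*K1*m^2/q
S^2 = 8*0.3*3*0.6/0.013 + 4*0.2*0.6^2/0.013
S = sqrt(354.4615)

18.8271 m


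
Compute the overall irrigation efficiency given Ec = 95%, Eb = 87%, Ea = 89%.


Ec = 0.95, Eb = 0.87, Ea = 0.89
E = 0.95 * 0.87 * 0.89 * 100 = 73.5585%

73.5585 %


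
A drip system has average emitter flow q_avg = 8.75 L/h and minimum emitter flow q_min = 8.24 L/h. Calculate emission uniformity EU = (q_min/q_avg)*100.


EU = (q_min/q_avg)*100 = (8.24/8.75)*100 = 94.1714%

94.1714 %


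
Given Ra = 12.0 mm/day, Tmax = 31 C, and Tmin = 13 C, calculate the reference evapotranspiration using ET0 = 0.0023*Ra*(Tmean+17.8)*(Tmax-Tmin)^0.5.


Tmean = (Tmax + Tmin)/2 = (31 + 13)/2 = 22.0
ET0 = 0.0023 * 12.0 * (22.0 + 17.8) * sqrt(31 - 13)
ET0 = 0.0023 * 12.0 * 39.8 * 4.242641

4.6605 mm/day


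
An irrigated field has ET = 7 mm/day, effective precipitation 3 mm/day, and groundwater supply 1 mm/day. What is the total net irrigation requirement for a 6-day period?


Daily deficit = ET - Pe - GW = 7 - 3 - 1 = 3 mm/day
NIR = 3 * 6 = 18 mm

18.0000 mm


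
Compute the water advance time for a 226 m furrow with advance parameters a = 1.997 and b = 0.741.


t = (L/a)^(1/b)
t = (226/1.997)^(1/0.741)
t = 113.169755^(1/0.741)

590.9707 min


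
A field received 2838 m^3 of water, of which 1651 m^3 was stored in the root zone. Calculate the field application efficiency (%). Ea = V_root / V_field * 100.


Ea = V_root / V_field * 100 = 1651 / 2838 * 100 = 58.1748%

58.1748 %


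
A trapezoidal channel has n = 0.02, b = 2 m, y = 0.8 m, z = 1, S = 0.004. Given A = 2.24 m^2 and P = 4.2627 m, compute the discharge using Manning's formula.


R = A/P = 2.24/4.2627 = 0.525489
Q = (1/0.02) * 2.24 * 0.525489^(2/3) * 0.004^0.5

4.6127 m^3/s


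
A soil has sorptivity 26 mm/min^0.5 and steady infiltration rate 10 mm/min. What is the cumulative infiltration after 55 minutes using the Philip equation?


F = S*sqrt(t) + A*t
F = 26*sqrt(55) + 10*55
F = 26*7.416198 + 550

742.8211 mm


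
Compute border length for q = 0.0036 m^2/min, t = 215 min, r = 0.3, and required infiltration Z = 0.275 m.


L = q*t/((1+r)*Z)
L = 0.0036*215/((1+0.3)*0.275)
L = 0.774/0.3575

2.1650 m


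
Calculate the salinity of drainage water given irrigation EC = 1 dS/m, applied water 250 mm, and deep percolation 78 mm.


EC_dw = EC_iw * D_iw / D_dw
EC_dw = 1 * 250 / 78
EC_dw = 250 / 78

3.2051 dS/m


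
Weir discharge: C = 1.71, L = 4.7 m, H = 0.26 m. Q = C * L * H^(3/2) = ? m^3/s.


Q = C * L * H^(3/2) = 1.71 * 4.7 * 0.26^1.5 = 1.71 * 4.7 * 0.132575

1.0655 m^3/s


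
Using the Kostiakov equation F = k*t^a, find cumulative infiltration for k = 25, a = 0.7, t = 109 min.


F = k * t^a = 25 * 109^0.7
F = 25 * 26.680782

667.0195 mm
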